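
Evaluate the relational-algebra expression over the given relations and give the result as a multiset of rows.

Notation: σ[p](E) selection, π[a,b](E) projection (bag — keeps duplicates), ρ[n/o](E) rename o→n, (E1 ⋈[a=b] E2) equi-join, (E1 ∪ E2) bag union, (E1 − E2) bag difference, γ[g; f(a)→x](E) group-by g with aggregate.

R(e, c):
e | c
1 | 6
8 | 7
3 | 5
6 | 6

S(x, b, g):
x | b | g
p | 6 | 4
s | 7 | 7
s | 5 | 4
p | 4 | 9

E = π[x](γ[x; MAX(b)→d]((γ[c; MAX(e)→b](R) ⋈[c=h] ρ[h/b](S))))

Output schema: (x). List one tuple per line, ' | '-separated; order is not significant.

Subexpression sizes:
  R → 4
  γ[c; MAX(e)→b](R) → 3
  S → 4
  ρ[h/b](S) → 4
  (γ[c; MAX(e)→b](R) ⋈[c=h] ρ[h/b](S)) → 3
  γ[x; MAX(b)→d]((γ[c; MAX(e)→b](R) ⋈[c=h] ρ[h/b](S))) → 2
  π[x](γ[x; MAX(b)→d]((γ[c; MAX(e)→b](R) ⋈[c=h] ρ[h/b](S)))) → 2

== RESULT ==
x
p
s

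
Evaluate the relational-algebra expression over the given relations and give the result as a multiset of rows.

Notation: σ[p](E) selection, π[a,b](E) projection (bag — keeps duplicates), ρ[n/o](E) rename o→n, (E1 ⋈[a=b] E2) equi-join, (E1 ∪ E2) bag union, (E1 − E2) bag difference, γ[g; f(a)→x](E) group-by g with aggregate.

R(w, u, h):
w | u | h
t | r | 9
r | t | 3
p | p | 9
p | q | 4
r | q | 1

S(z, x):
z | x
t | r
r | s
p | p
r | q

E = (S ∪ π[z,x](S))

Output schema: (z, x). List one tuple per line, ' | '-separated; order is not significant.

Subexpression sizes:
  S → 4
  S → 4
  π[z,x](S) → 4
  (S ∪ π[z,x](S)) → 8

== RESULT ==
z | x
p | p
p | p
r | q
r | q
r | s
r | s
t | r
t | r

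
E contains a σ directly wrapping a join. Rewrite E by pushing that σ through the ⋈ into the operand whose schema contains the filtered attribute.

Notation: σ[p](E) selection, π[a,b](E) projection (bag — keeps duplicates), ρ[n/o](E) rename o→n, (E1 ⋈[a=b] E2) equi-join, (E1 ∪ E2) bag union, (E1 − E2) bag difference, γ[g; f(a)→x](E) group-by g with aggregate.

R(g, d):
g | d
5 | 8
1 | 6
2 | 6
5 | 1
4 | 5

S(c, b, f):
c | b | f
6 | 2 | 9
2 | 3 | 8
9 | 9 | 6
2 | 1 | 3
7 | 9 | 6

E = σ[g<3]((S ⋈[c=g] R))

σ filters on g, owned by the right side.
E' = (S ⋈[c=g] σ[g<3](R))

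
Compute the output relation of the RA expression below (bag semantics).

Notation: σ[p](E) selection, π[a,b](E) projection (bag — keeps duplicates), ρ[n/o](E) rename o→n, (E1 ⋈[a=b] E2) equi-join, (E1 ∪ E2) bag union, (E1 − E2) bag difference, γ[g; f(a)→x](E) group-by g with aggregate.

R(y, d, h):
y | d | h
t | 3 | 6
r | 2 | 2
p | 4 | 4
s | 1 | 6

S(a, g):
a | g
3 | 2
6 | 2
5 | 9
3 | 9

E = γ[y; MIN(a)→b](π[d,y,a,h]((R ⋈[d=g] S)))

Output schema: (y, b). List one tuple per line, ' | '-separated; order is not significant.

Subexpression sizes:
  R → 4
  S → 4
  (R ⋈[d=g] S) → 2
  π[d,y,a,h]((R ⋈[d=g] S)) → 2
  γ[y; MIN(a)→b](π[d,y,a,h]((R ⋈[d=g] S))) → 1

== RESULT ==
y | b
r | 3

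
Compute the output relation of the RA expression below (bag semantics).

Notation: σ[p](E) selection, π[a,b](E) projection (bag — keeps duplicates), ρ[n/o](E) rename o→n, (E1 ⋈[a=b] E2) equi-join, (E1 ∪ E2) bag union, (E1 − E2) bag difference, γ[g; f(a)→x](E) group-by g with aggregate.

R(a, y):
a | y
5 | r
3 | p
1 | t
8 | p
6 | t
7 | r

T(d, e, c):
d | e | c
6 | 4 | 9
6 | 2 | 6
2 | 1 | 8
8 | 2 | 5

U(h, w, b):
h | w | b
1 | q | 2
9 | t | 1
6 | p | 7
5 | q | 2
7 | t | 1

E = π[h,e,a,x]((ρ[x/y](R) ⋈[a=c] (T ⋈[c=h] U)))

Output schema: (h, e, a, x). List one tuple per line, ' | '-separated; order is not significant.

Subexpression sizes:
  R → 6
  ρ[x/y](R) → 6
  T → 4
  U → 5
  (T ⋈[c=h] U) → 3
  (ρ[x/y](R) ⋈[a=c] (T ⋈[c=h] U)) → 2
  π[h,e,a,x]((ρ[x/y](R) ⋈[a=c] (T ⋈[c=h] U))) → 2

== RESULT ==
h | e | a | x
5 | 2 | 5 | r
6 | 2 | 6 | t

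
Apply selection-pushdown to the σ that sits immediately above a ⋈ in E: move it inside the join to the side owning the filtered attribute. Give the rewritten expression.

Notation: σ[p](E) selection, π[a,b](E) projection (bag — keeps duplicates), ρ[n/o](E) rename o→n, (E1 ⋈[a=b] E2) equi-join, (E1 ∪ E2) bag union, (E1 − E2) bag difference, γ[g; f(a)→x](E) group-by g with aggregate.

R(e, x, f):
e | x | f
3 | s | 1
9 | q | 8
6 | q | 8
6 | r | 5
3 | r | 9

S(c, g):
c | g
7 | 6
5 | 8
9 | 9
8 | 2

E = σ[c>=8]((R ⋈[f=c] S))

σ filters on c, owned by the right side.
E' = (R ⋈[f=c] σ[c>=8](S))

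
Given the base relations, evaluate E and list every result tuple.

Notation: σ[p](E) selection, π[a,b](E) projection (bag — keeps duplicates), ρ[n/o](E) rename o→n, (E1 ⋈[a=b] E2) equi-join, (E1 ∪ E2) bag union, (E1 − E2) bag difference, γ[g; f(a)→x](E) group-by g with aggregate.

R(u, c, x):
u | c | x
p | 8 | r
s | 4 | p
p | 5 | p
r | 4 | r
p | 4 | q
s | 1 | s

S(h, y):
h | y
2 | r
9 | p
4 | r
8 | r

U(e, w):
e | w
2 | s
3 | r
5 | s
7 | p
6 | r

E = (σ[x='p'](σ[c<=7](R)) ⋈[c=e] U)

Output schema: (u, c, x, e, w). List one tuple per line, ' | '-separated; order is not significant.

Subexpression sizes:
  R → 6
  σ[c<=7](R) → 5
  σ[x='p'](σ[c<=7](R)) → 2
  U → 5
  (σ[x='p'](σ[c<=7](R)) ⋈[c=e] U) → 1

== RESULT ==
u | c | x | e | w
p | 5 | p | 5 | s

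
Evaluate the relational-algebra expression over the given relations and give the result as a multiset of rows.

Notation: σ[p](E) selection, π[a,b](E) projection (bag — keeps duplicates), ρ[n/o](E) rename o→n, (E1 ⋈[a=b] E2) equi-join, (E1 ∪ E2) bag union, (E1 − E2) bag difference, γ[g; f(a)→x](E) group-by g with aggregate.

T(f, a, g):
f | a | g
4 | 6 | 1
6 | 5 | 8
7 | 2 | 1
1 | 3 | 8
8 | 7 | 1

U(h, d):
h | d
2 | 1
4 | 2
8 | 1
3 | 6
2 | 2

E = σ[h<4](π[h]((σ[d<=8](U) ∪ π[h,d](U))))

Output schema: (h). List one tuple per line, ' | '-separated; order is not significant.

Row counts bottom-up:
  U → 5
  σ[d<=8](U) → 5
  U → 5
  π[h,d](U) → 5
  (σ[d<=8](U) ∪ π[h,d](U)) → 10
  π[h]((σ[d<=8](U) ∪ π[h,d](U))) → 10
  σ[h<4](π[h]((σ[d<=8](U) ∪ π[h,d](U)))) → 6

== RESULT ==
h
2
2
2
2
3
3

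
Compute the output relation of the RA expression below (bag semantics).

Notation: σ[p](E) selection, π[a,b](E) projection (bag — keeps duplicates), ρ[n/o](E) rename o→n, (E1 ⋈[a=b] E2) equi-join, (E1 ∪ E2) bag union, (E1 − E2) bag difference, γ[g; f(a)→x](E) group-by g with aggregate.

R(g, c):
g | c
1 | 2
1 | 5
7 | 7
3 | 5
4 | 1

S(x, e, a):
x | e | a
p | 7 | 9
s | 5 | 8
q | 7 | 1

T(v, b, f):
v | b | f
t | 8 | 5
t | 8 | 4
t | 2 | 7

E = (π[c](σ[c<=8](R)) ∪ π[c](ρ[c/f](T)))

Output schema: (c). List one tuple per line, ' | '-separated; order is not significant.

Row counts bottom-up:
  R → 5
  σ[c<=8](R) → 5
  π[c](σ[c<=8](R)) → 5
  T → 3
  ρ[c/f](T) → 3
  π[c](ρ[c/f](T)) → 3
  (π[c](σ[c<=8](R)) ∪ π[c](ρ[c/f](T))) → 8

== RESULT ==
c
1
2
4
5
5
5
7
7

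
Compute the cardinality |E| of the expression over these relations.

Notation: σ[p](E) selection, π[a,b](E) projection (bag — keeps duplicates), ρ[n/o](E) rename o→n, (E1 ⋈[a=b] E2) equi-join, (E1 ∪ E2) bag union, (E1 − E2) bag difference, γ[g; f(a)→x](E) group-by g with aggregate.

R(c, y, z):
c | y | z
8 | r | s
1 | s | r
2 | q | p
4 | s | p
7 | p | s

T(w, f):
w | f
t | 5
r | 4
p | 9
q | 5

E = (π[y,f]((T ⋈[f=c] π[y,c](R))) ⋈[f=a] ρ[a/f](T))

Per-node cardinality:
  T → 4
  R → 5
  π[y,c](R) → 5
  (T ⋈[f=c] π[y,c](R)) → 1
  π[y,f]((T ⋈[f=c] π[y,c](R))) → 1
  T → 4
  ρ[a/f](T) → 4
  (π[y,f]((T ⋈[f=c] π[y,c](R))) ⋈[f=a] ρ[a/f](T)) → 1

|E| = 1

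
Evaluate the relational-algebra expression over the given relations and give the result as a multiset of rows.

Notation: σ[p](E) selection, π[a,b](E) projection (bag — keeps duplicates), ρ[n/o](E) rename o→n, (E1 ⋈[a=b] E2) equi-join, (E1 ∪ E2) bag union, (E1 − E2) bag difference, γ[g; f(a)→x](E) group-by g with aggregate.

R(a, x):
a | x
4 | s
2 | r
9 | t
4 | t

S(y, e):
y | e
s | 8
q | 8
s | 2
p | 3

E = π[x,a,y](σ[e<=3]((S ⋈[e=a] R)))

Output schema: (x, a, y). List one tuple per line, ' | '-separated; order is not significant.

Per-node cardinality:
  S → 4
  R → 4
  (S ⋈[e=a] R) → 1
  σ[e<=3]((S ⋈[e=a] R)) → 1
  π[x,a,y](σ[e<=3]((S ⋈[e=a] R))) → 1

== RESULT ==
x | a | y
r | 2 | s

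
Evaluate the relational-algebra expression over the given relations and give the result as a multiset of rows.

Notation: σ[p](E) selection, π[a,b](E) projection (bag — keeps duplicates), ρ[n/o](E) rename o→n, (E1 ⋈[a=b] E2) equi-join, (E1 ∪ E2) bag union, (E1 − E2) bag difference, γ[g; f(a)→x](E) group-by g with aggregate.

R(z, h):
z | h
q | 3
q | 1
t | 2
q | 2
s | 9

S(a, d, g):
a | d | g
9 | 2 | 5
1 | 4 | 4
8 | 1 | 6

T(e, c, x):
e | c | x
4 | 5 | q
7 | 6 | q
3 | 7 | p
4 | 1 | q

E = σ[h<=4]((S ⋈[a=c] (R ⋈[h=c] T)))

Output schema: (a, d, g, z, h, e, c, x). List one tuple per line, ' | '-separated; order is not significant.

Stepwise |·|:
  S → 3
  R → 5
  T → 4
  (R ⋈[h=c] T) → 1
  (S ⋈[a=c] (R ⋈[h=c] T)) → 1
  σ[h<=4]((S ⋈[a=c] (R ⋈[h=c] T))) → 1

== RESULT ==
a | d | g | z | h | e | c | x
1 | 4 | 4 | q | 1 | 4 | 1 | q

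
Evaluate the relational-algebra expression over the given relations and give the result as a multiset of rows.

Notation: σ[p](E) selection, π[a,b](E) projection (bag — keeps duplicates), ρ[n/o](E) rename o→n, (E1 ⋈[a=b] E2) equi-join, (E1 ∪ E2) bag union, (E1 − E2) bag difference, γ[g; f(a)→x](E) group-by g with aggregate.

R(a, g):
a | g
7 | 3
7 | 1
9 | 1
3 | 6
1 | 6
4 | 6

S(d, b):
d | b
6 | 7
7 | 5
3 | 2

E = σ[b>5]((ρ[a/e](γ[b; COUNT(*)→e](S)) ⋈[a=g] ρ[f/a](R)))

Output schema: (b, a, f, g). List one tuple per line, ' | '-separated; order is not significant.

Subexpression sizes:
  S → 3
  γ[b; COUNT(*)→e](S) → 3
  ρ[a/e](γ[b; COUNT(*)→e](S)) → 3
  R → 6
  ρ[f/a](R) → 6
  (ρ[a/e](γ[b; COUNT(*)→e](S)) ⋈[a=g] ρ[f/a](R)) → 6
  σ[b>5]((ρ[a/e](γ[b; COUNT(*)→e](S)) ⋈[a=g] ρ[f/a](R))) → 2

== RESULT ==
b | a | f | g
7 | 1 | 7 | 1
7 | 1 | 9 | 1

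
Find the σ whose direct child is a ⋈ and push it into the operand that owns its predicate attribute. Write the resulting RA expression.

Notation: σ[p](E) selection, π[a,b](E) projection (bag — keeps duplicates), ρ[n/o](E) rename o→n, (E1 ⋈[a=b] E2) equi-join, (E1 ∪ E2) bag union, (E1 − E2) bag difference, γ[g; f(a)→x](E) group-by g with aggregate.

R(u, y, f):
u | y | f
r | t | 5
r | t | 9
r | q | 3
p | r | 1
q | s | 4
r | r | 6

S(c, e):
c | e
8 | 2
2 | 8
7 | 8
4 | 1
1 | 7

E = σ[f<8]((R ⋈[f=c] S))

σ filters on f, owned by the left side.
E' = (σ[f<8](R) ⋈[f=c] S)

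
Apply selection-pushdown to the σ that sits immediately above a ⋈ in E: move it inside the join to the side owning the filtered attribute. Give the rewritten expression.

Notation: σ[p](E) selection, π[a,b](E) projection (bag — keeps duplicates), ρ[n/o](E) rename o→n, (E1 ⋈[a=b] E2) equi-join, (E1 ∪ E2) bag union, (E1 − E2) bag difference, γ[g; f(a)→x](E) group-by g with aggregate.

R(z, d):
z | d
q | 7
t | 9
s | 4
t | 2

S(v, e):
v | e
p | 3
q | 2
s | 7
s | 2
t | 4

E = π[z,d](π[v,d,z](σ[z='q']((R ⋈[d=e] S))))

σ filters on z, owned by the left side.
E' = π[z,d](π[v,d,z]((σ[z='q'](R) ⋈[d=e] S)))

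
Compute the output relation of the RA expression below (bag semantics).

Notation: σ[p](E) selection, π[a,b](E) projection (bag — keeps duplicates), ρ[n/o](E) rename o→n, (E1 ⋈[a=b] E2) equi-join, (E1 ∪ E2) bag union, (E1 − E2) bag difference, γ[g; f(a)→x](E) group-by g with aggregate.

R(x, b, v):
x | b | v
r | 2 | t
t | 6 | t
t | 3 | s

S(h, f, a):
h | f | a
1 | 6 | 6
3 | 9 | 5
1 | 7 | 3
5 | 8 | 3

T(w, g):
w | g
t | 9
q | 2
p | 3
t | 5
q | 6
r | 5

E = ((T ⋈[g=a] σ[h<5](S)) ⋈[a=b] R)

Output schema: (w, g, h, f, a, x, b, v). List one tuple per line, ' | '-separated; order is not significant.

Stepwise |·|:
  T → 6
  S → 4
  σ[h<5](S) → 3
  (T ⋈[g=a] σ[h<5](S)) → 4
  R → 3
  ((T ⋈[g=a] σ[h<5](S)) ⋈[a=b] R) → 2

== RESULT ==
w | g | h | f | a | x | b | v
p | 3 | 1 | 7 | 3 | t | 3 | s
q | 6 | 1 | 6 | 6 | t | 6 | t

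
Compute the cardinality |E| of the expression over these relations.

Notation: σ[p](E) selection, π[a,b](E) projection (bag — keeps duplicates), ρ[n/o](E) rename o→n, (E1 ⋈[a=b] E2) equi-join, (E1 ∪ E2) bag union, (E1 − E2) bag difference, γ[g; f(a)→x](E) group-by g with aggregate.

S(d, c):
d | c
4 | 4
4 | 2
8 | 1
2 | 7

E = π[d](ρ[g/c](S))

Stepwise |·|:
  S → 4
  ρ[g/c](S) → 4
  π[d](ρ[g/c](S)) → 4

|E| = 4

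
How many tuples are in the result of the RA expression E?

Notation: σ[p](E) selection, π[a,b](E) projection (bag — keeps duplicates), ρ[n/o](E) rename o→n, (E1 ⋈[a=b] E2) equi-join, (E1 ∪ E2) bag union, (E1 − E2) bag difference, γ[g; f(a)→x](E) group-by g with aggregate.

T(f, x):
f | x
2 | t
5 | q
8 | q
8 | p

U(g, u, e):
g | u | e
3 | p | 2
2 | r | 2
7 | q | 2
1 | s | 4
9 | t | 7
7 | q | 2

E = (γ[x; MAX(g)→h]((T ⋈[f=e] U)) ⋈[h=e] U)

Stepwise |·|:
  T → 4
  U → 6
  (T ⋈[f=e] U) → 4
  γ[x; MAX(g)→h]((T ⋈[f=e] U)) → 1
  U → 6
  (γ[x; MAX(g)→h]((T ⋈[f=e] U)) ⋈[h=e] U) → 1

|E| = 1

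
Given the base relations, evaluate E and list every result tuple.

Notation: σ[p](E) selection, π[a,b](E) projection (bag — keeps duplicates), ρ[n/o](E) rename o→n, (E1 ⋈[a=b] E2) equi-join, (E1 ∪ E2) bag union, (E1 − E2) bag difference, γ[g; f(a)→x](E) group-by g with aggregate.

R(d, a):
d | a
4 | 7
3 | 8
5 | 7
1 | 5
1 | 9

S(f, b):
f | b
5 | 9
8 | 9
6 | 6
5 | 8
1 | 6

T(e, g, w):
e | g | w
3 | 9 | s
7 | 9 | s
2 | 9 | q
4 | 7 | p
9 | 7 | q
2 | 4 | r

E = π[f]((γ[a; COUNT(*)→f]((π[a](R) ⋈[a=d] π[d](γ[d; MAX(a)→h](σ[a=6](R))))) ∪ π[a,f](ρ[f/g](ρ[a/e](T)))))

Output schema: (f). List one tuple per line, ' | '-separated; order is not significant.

Row counts bottom-up:
  R → 5
  π[a](R) → 5
  R → 5
  σ[a=6](R) → 0
  γ[d; MAX(a)→h](σ[a=6](R)) → 0
  π[d](γ[d; MAX(a)→h](σ[a=6](R))) → 0
  (π[a](R) ⋈[a=d] π[d](γ[d; MAX(a)→h](σ[a=6](R)))) → 0
  γ[a; COUNT(*)→f]((π[a](R) ⋈[a=d] π[d](γ[d; MAX(a)→h](σ[a=6](R))))) → 0
  T → 6
  ρ[a/e](T) → 6
  ρ[f/g](ρ[a/e](T)) → 6
  π[a,f](ρ[f/g](ρ[a/e](T))) → 6
  (γ[a; COUNT(*)→f]((π[a](R) ⋈[a=d] π[d](γ[d; MAX(a)→h](σ[a=6](R))))) ∪ π[a,f](ρ[f/g](ρ[a/e](T)))) → 6
  π[f]((γ[a; COUNT(*)→f]((π[a](R) ⋈[a=d] π[d](γ[d; MAX(a)→h](σ[a=6](R))))) ∪ π[a,f](ρ[f/g](ρ[a/e](T))))) → 6

== RESULT ==
f
4
7
7
9
9
9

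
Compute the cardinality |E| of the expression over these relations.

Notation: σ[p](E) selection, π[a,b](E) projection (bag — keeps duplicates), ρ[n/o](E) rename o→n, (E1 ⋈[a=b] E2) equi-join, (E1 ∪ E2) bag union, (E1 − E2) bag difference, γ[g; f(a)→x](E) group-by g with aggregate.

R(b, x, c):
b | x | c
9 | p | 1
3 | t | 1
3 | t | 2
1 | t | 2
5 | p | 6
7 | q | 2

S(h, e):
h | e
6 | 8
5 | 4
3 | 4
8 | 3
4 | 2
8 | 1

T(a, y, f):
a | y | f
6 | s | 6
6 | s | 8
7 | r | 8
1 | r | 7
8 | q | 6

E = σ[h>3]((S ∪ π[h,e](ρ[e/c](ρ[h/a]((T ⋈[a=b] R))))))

Subexpression sizes:
  S → 6
  T → 5
  R → 6
  (T ⋈[a=b] R) → 2
  ρ[h/a]((T ⋈[a=b] R)) → 2
  ρ[e/c](ρ[h/a]((T ⋈[a=b] R))) → 2
  π[h,e](ρ[e/c](ρ[h/a]((T ⋈[a=b] R)))) → 2
  (S ∪ π[h,e](ρ[e/c](ρ[h/a]((T ⋈[a=b] R))))) → 8
  σ[h>3]((S ∪ π[h,e](ρ[e/c](ρ[h/a]((T ⋈[a=b] R)))))) → 6

|E| = 6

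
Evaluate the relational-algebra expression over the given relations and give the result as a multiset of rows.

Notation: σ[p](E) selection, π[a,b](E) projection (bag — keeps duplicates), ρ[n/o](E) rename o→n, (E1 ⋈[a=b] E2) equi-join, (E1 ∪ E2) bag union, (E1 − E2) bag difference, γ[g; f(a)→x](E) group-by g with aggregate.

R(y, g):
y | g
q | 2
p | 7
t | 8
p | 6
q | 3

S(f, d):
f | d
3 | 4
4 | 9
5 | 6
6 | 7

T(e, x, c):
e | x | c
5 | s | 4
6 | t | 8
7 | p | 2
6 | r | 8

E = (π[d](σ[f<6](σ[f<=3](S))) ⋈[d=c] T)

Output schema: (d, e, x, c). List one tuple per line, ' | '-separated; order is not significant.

Stepwise |·|:
  S → 4
  σ[f<=3](S) → 1
  σ[f<6](σ[f<=3](S)) → 1
  π[d](σ[f<6](σ[f<=3](S))) → 1
  T → 4
  (π[d](σ[f<6](σ[f<=3](S))) ⋈[d=c] T) → 1

== RESULT ==
d | e | x | c
4 | 5 | s | 4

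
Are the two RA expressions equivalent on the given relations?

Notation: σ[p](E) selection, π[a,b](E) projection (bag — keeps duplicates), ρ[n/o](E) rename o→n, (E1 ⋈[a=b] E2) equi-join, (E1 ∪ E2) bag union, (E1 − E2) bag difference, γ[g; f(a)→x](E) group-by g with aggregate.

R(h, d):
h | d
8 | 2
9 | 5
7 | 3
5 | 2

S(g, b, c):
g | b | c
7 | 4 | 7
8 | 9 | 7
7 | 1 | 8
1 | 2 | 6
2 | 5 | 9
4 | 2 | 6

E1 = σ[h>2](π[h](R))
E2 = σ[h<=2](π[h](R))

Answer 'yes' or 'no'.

E1 row counts bottom-up:
  R → 4
  π[h](R) → 4
  σ[h>2](π[h](R)) → 4
E2 row counts bottom-up:
  R → 4
  π[h](R) → 4
  σ[h<=2](π[h](R)) → 0

E1 result:
h
5
7
8
9
E2 result:
h
(0 rows)
Witness: (7,) appears 1× in E1 but 0× in E2.

no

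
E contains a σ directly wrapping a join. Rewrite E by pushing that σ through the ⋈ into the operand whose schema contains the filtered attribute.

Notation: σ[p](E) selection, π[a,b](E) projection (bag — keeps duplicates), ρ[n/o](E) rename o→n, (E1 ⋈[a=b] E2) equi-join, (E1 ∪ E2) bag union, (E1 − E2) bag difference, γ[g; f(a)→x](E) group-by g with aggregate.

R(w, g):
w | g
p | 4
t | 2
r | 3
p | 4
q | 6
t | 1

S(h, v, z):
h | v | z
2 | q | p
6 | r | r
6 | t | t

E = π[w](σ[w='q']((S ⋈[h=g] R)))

σ filters on w, owned by the right side.
E' = π[w]((S ⋈[h=g] σ[w='q'](R)))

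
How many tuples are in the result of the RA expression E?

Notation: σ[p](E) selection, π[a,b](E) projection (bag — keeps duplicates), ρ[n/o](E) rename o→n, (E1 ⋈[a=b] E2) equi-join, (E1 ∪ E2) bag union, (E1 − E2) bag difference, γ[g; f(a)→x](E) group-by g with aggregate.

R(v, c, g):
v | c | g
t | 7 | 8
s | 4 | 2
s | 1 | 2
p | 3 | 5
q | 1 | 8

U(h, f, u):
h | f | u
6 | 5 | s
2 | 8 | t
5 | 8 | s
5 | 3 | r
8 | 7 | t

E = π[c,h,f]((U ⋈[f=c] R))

Row counts bottom-up:
  U → 5
  R → 5
  (U ⋈[f=c] R) → 2
  π[c,h,f]((U ⋈[f=c] R)) → 2

|E| = 2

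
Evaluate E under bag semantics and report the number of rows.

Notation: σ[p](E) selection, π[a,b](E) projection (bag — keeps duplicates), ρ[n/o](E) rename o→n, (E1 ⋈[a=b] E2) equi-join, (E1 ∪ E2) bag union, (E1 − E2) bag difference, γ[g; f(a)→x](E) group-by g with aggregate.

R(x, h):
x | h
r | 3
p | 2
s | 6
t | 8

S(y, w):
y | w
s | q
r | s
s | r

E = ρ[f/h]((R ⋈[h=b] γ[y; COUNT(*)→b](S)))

Per-node cardinality:
  R → 4
  S → 3
  γ[y; COUNT(*)→b](S) → 2
  (R ⋈[h=b] γ[y; COUNT(*)→b](S)) → 1
  ρ[f/h]((R ⋈[h=b] γ[y; COUNT(*)→b](S))) → 1

|E| = 1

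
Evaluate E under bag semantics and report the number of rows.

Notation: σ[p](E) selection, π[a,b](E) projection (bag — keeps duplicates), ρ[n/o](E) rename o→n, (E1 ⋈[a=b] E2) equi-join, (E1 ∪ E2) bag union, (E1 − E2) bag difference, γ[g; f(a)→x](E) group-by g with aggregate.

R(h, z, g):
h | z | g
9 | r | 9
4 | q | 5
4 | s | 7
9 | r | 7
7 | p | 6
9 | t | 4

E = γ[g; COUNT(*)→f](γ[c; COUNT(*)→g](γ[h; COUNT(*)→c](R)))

Row counts bottom-up:
  R → 6
  γ[h; COUNT(*)→c](R) → 3
  γ[c; COUNT(*)→g](γ[h; COUNT(*)→c](R)) → 3
  γ[g; COUNT(*)→f](γ[c; COUNT(*)→g](γ[h; COUNT(*)→c](R))) → 1

|E| = 1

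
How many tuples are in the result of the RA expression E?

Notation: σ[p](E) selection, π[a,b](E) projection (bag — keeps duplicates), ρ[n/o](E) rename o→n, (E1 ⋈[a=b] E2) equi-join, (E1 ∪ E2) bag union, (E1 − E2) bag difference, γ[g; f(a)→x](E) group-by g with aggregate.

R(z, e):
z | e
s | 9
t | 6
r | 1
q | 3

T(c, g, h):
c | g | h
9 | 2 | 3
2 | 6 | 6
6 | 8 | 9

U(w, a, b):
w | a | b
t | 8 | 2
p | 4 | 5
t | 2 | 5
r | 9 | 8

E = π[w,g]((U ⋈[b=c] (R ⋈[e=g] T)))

Subexpression sizes:
  U → 4
  R → 4
  T → 3
  (R ⋈[e=g] T) → 1
  (U ⋈[b=c] (R ⋈[e=g] T)) → 1
  π[w,g]((U ⋈[b=c] (R ⋈[e=g] T))) → 1

|E| = 1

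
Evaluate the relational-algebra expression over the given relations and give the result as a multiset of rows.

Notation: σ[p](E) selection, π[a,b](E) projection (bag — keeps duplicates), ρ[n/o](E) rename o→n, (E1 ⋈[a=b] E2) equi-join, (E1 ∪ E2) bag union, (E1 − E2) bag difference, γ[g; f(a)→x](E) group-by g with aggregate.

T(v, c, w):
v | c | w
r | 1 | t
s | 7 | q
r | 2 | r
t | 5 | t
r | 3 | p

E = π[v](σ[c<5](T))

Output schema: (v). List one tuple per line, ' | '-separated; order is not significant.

Stepwise |·|:
  T → 5
  σ[c<5](T) → 3
  π[v](σ[c<5](T)) → 3

== RESULT ==
v
r
r
r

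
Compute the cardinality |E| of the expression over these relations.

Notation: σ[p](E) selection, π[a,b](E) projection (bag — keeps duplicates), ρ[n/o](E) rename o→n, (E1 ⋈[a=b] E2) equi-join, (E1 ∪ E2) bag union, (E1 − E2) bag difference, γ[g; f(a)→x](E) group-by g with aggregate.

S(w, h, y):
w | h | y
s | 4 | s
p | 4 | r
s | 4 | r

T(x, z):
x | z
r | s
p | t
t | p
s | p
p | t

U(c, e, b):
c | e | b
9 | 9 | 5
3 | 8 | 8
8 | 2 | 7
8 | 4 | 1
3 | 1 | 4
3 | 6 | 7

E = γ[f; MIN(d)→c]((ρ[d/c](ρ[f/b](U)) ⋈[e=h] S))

Row counts bottom-up:
  U → 6
  ρ[f/b](U) → 6
  ρ[d/c](ρ[f/b](U)) → 6
  S → 3
  (ρ[d/c](ρ[f/b](U)) ⋈[e=h] S) → 3
  γ[f; MIN(d)→c]((ρ[d/c](ρ[f/b](U)) ⋈[e=h] S)) → 1

|E| = 1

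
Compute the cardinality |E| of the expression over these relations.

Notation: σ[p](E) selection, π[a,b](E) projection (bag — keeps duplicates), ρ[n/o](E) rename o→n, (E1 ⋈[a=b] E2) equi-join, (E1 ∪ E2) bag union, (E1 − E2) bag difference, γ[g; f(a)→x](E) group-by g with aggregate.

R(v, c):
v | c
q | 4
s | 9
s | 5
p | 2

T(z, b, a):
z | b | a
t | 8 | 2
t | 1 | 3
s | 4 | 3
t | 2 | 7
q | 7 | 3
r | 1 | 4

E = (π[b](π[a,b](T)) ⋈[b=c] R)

Per-node cardinality:
  T → 6
  π[a,b](T) → 6
  π[b](π[a,b](T)) → 6
  R → 4
  (π[b](π[a,b](T)) ⋈[b=c] R) → 2

|E| = 2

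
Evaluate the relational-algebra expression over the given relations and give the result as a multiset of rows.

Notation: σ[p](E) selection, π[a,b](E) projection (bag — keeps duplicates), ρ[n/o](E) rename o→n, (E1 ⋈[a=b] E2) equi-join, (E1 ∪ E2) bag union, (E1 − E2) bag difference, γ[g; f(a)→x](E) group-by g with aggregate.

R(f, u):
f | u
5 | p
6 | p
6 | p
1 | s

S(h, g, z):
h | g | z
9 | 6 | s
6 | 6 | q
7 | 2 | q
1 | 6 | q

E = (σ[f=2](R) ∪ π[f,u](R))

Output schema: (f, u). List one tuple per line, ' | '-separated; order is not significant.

Row counts bottom-up:
  R → 4
  σ[f=2](R) → 0
  R → 4
  π[f,u](R) → 4
  (σ[f=2](R) ∪ π[f,u](R)) → 4

== RESULT ==
f | u
1 | s
5 | p
6 | p
6 | p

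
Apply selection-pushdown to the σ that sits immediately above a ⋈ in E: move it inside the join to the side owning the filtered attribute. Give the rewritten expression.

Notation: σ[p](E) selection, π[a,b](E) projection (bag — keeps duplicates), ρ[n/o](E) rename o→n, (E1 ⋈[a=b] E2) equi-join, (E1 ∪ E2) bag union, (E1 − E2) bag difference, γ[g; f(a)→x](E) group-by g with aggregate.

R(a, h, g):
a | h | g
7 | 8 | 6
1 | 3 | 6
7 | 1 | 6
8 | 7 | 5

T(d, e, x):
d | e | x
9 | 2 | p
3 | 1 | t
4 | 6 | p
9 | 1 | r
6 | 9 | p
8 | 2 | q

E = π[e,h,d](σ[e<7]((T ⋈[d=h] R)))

σ filters on e, owned by the left side.
E' = π[e,h,d]((σ[e<7](T) ⋈[d=h] R))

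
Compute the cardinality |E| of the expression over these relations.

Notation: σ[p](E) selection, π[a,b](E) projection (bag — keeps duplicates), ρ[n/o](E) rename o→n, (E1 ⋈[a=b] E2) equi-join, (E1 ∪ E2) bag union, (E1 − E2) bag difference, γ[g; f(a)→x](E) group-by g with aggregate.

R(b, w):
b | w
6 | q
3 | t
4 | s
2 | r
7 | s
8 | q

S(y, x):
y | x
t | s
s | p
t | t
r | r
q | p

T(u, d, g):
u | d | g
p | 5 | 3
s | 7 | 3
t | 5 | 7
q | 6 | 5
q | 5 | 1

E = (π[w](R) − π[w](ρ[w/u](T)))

Per-node cardinality:
  R → 6
  π[w](R) → 6
  T → 5
  ρ[w/u](T) → 5
  π[w](ρ[w/u](T)) → 5
  (π[w](R) − π[w](ρ[w/u](T))) → 2

|E| = 2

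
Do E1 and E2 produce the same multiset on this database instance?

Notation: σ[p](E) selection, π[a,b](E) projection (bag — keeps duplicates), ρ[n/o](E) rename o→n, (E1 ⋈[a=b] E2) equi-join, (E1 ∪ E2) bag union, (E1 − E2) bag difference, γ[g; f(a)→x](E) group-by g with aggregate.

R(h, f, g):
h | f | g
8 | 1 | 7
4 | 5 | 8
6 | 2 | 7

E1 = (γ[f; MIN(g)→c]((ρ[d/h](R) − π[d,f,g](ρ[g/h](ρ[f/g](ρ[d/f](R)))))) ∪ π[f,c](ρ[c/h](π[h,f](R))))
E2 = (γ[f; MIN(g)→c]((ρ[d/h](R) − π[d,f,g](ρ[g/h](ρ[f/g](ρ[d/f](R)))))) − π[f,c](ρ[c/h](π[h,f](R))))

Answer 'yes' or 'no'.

E1 per-node cardinality:
  R → 3
  ρ[d/h](R) → 3
  R → 3
  ρ[d/f](R) → 3
  ρ[f/g](ρ[d/f](R)) → 3
  ρ[g/h](ρ[f/g](ρ[d/f](R))) → 3
  π[d,f,g](ρ[g/h](ρ[f/g](ρ[d/f](R)))) → 3
  (ρ[d/h](R) − π[d,f,g](ρ[g/h](ρ[f/g](ρ[d/f](R))))) → 3
  γ[f; MIN(g)→c]((ρ[d/h](R) − π[d,f,g](ρ[g/h](ρ[f/g](ρ[d/f](R)))))) → 3
  R → 3
  π[h,f](R) → 3
  ρ[c/h](π[h,f](R)) → 3
  π[f,c](ρ[c/h](π[h,f](R))) → 3
  (γ[f; MIN(g)→c]((ρ[d/h](R) − π[d,f,g](ρ[g/h](ρ[f/g](ρ[d/f](R)))))) ∪ π[f,c](ρ[c/h](π[h,f](R)))) → 6
E2 per-node cardinality:
  R → 3
  ρ[d/h](R) → 3
  R → 3
  ρ[d/f](R) → 3
  ρ[f/g](ρ[d/f](R)) → 3
  ρ[g/h](ρ[f/g](ρ[d/f](R))) → 3
  π[d,f,g](ρ[g/h](ρ[f/g](ρ[d/f](R)))) → 3
  (ρ[d/h](R) − π[d,f,g](ρ[g/h](ρ[f/g](ρ[d/f](R))))) → 3
  γ[f; MIN(g)→c]((ρ[d/h](R) − π[d,f,g](ρ[g/h](ρ[f/g](ρ[d/f](R)))))) → 3
  R → 3
  π[h,f](R) → 3
  ρ[c/h](π[h,f](R)) → 3
  π[f,c](ρ[c/h](π[h,f](R))) → 3
  (γ[f; MIN(g)→c]((ρ[d/h](R) − π[d,f,g](ρ[g/h](ρ[f/g](ρ[d/f](R)))))) − π[f,c](ρ[c/h](π[h,f](R)))) → 3

E1 result:
f | c
1 | 7
1 | 8
2 | 6
2 | 7
5 | 4
5 | 8
E2 result:
f | c
1 | 7
2 | 7
5 | 8
Witness: (5, 4) appears 1× in E1 but 0× in E2.

no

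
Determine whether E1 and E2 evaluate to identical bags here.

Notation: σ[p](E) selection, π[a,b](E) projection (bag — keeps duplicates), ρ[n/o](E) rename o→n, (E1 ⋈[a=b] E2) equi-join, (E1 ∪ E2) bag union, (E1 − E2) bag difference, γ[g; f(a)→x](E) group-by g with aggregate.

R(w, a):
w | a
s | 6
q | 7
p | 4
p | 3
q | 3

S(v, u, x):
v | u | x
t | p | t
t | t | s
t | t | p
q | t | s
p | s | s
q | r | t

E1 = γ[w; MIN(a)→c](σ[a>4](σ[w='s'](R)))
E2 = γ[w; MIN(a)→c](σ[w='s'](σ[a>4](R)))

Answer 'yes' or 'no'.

E1 per-node cardinality:
  R → 5
  σ[w='s'](R) → 1
  σ[a>4](σ[w='s'](R)) → 1
  γ[w; MIN(a)→c](σ[a>4](σ[w='s'](R))) → 1
E2 per-node cardinality:
  R → 5
  σ[a>4](R) → 2
  σ[w='s'](σ[a>4](R)) → 1
  γ[w; MIN(a)→c](σ[w='s'](σ[a>4](R))) → 1

E1 and E2 produce the same multiset:
w | c
s | 6

yes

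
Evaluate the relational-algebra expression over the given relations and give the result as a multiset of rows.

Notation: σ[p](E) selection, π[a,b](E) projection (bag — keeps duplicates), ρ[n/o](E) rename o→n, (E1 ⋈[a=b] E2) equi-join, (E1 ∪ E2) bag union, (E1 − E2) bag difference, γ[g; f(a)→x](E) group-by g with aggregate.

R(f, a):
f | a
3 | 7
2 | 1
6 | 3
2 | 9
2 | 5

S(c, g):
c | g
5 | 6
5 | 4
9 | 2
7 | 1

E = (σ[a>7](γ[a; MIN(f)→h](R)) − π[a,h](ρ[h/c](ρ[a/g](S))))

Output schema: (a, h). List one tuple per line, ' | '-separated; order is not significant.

Per-node cardinality:
  R → 5
  γ[a; MIN(f)→h](R) → 5
  σ[a>7](γ[a; MIN(f)→h](R)) → 1
  S → 4
  ρ[a/g](S) → 4
  ρ[h/c](ρ[a/g](S)) → 4
  π[a,h](ρ[h/c](ρ[a/g](S))) → 4
  (σ[a>7](γ[a; MIN(f)→h](R)) − π[a,h](ρ[h/c](ρ[a/g](S)))) → 1

== RESULT ==
a | h
9 | 2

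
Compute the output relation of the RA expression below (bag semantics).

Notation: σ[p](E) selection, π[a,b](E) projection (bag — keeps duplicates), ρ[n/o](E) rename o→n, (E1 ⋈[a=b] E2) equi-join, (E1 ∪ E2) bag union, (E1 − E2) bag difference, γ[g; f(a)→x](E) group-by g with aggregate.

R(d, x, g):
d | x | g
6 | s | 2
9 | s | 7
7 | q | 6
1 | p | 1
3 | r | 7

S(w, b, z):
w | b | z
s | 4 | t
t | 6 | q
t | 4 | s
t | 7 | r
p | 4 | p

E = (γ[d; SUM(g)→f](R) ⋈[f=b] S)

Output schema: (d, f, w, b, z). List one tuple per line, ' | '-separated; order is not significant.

Subexpression sizes:
  R → 5
  γ[d; SUM(g)→f](R) → 5
  S → 5
  (γ[d; SUM(g)→f](R) ⋈[f=b] S) → 3

== RESULT ==
d | f | w | b | z
3 | 7 | t | 7 | r
7 | 6 | t | 6 | q
9 | 7 | t | 7 | r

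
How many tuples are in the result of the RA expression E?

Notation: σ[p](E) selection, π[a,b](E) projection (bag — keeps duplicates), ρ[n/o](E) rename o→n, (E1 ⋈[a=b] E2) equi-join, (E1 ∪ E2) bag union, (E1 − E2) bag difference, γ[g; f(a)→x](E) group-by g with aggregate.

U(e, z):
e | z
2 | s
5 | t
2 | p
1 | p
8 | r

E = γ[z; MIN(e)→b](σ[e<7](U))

Per-node cardinality:
  U → 5
  σ[e<7](U) → 4
  γ[z; MIN(e)→b](σ[e<7](U)) → 3

|E| = 3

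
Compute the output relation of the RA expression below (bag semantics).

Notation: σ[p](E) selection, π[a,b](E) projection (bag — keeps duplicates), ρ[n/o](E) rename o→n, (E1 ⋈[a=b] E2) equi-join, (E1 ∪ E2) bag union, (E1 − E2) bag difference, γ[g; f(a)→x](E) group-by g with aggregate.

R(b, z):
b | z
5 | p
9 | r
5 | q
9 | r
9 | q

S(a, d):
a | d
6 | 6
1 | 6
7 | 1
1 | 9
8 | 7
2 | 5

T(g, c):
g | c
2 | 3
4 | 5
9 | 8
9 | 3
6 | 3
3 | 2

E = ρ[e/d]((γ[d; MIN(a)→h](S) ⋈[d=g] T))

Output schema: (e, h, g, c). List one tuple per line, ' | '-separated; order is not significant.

Row counts bottom-up:
  S → 6
  γ[d; MIN(a)→h](S) → 5
  T → 6
  (γ[d; MIN(a)→h](S) ⋈[d=g] T) → 3
  ρ[e/d]((γ[d; MIN(a)→h](S) ⋈[d=g] T)) → 3

== RESULT ==
e | h | g | c
6 | 1 | 6 | 3
9 | 1 | 9 | 3
9 | 1 | 9 | 8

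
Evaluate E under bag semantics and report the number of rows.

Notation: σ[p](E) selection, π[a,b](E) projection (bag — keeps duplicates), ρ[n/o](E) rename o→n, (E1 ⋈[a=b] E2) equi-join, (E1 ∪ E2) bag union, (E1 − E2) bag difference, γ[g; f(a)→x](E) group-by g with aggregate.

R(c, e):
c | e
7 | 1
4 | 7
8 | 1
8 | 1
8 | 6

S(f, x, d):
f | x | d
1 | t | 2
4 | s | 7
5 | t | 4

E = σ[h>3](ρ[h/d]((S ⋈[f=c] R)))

Stepwise |·|:
  S → 3
  R → 5
  (S ⋈[f=c] R) → 1
  ρ[h/d]((S ⋈[f=c] R)) → 1
  σ[h>3](ρ[h/d]((S ⋈[f=c] R))) → 1

|E| = 1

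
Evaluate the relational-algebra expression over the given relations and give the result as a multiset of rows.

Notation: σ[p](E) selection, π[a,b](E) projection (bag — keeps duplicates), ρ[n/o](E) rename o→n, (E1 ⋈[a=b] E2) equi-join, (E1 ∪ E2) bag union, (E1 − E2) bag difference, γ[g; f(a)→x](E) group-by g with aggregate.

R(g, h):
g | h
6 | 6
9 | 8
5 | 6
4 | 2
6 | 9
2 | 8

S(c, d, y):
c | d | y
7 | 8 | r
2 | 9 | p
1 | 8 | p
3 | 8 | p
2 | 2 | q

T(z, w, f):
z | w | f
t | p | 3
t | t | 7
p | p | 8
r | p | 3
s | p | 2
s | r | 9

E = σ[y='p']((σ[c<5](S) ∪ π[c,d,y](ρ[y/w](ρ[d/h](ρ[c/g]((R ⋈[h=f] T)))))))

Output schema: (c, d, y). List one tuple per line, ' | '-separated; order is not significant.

Subexpression sizes:
  S → 5
  σ[c<5](S) → 4
  R → 6
  T → 6
  (R ⋈[h=f] T) → 4
  ρ[c/g]((R ⋈[h=f] T)) → 4
  ρ[d/h](ρ[c/g]((R ⋈[h=f] T))) → 4
  ρ[y/w](ρ[d/h](ρ[c/g]((R ⋈[h=f] T)))) → 4
  π[c,d,y](ρ[y/w](ρ[d/h](ρ[c/g]((R ⋈[h=f] T))))) → 4
  (σ[c<5](S) ∪ π[c,d,y](ρ[y/w](ρ[d/h](ρ[c/g]((R ⋈[h=f] T)))))) → 8
  σ[y='p']((σ[c<5](S) ∪ π[c,d,y](ρ[y/w](ρ[d/h](ρ[c/g]((R ⋈[h=f] T))))))) → 6

== RESULT ==
c | d | y
1 | 8 | p
2 | 8 | p
2 | 9 | p
3 | 8 | p
4 | 2 | p
9 | 8 | p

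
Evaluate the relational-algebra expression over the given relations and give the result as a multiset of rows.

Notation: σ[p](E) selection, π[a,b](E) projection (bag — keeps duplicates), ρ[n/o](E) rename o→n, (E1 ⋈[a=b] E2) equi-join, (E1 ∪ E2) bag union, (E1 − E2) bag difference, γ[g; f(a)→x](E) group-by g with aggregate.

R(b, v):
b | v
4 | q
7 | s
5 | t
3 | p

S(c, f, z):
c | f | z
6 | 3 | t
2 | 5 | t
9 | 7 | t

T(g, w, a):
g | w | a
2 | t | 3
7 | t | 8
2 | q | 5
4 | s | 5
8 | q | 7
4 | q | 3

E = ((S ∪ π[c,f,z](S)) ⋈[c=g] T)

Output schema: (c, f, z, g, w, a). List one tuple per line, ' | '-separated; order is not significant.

Per-node cardinality:
  S → 3
  S → 3
  π[c,f,z](S) → 3
  (S ∪ π[c,f,z](S)) → 6
  T → 6
  ((S ∪ π[c,f,z](S)) ⋈[c=g] T) → 4

== RESULT ==
c | f | z | g | w | a
2 | 5 | t | 2 | q | 5
2 | 5 | t | 2 | q | 5
2 | 5 | t | 2 | t | 3
2 | 5 | t | 2 | t | 3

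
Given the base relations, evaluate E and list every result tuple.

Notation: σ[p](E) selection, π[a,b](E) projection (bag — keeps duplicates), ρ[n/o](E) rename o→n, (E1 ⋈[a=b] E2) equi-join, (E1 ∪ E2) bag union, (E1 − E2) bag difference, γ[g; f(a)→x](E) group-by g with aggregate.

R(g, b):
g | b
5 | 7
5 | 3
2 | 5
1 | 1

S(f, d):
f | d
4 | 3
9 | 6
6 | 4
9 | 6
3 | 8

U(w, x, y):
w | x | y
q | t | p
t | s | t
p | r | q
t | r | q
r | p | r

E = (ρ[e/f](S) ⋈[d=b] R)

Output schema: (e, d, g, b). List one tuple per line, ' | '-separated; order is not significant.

Subexpression sizes:
  S → 5
  ρ[e/f](S) → 5
  R → 4
  (ρ[e/f](S) ⋈[d=b] R) → 1

== RESULT ==
e | d | g | b
4 | 3 | 5 | 3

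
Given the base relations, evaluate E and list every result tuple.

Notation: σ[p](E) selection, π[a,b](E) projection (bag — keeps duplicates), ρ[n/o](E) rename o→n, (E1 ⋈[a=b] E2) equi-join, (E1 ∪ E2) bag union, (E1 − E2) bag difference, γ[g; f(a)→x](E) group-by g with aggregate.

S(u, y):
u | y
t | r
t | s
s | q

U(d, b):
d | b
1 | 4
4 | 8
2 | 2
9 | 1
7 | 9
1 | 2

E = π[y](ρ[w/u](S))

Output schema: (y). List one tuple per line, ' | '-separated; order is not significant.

Stepwise |·|:
  S → 3
  ρ[w/u](S) → 3
  π[y](ρ[w/u](S)) → 3

== RESULT ==
y
q
r
s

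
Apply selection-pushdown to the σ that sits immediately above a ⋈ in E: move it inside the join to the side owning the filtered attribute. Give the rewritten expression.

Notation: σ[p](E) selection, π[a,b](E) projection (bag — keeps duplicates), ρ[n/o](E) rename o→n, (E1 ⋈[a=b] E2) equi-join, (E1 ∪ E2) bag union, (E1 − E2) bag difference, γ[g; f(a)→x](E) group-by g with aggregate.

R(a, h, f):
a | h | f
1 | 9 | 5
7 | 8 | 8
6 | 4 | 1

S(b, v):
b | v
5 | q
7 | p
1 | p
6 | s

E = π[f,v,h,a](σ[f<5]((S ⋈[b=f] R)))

σ filters on f, owned by the right side.
E' = π[f,v,h,a]((S ⋈[b=f] σ[f<5](R)))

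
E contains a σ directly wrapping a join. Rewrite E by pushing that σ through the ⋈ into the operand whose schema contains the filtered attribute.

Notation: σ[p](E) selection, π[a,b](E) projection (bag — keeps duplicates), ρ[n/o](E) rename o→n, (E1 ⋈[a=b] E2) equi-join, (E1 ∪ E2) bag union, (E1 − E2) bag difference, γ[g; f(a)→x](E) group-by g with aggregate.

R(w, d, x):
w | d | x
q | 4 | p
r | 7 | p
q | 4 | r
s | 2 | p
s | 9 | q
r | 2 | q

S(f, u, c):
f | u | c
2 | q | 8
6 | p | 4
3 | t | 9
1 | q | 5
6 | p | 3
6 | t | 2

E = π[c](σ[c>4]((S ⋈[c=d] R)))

σ filters on c, owned by the left side.
E' = π[c]((σ[c>4](S) ⋈[c=d] R))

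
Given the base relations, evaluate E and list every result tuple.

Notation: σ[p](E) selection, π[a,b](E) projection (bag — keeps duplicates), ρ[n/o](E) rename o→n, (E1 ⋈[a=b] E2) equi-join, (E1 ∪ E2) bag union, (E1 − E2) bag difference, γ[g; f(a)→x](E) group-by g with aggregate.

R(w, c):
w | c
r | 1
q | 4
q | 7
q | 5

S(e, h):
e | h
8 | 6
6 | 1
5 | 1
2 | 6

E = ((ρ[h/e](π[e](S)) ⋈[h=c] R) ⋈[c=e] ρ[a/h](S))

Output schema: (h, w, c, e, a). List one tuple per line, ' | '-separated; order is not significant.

Subexpression sizes:
  S → 4
  π[e](S) → 4
  ρ[h/e](π[e](S)) → 4
  R → 4
  (ρ[h/e](π[e](S)) ⋈[h=c] R) → 1
  S → 4
  ρ[a/h](S) → 4
  ((ρ[h/e](π[e](S)) ⋈[h=c] R) ⋈[c=e] ρ[a/h](S)) → 1

== RESULT ==
h | w | c | e | a
5 | q | 5 | 5 | 1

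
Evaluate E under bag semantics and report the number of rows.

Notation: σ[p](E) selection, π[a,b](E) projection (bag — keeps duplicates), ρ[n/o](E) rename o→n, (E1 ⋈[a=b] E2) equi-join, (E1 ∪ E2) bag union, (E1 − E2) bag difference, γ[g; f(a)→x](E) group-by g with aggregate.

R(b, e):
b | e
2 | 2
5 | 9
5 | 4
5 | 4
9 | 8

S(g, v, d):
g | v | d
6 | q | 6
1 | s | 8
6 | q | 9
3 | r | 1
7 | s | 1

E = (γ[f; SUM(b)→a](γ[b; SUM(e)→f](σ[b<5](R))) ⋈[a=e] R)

Per-node cardinality:
  R → 5
  σ[b<5](R) → 1
  γ[b; SUM(e)→f](σ[b<5](R)) → 1
  γ[f; SUM(b)→a](γ[b; SUM(e)→f](σ[b<5](R))) → 1
  R → 5
  (γ[f; SUM(b)→a](γ[b; SUM(e)→f](σ[b<5](R))) ⋈[a=e] R) → 1

|E| = 1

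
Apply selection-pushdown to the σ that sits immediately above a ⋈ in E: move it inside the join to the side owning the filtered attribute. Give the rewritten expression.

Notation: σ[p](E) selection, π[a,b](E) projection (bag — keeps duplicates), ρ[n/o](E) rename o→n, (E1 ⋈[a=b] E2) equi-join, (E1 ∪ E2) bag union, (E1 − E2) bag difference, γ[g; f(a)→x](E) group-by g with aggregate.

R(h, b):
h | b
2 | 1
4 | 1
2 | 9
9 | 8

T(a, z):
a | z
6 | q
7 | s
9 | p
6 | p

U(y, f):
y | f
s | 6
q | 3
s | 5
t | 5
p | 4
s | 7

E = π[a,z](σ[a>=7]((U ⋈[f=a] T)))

σ filters on a, owned by the right side.
E' = π[a,z]((U ⋈[f=a] σ[a>=7](T)))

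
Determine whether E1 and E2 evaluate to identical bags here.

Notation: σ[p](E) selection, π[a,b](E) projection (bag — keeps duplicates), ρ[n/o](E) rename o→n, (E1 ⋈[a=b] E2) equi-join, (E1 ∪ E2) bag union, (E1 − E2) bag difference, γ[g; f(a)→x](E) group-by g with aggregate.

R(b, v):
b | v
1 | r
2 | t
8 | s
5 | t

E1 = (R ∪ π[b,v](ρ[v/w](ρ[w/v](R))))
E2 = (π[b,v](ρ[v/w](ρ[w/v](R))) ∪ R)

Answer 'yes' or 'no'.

E1 per-node cardinality:
  R → 4
  R → 4
  ρ[w/v](R) → 4
  ρ[v/w](ρ[w/v](R)) → 4
  π[b,v](ρ[v/w](ρ[w/v](R))) → 4
  (R ∪ π[b,v](ρ[v/w](ρ[w/v](R)))) → 8
E2 per-node cardinality:
  R → 4
  ρ[w/v](R) → 4
  ρ[v/w](ρ[w/v](R)) → 4
  π[b,v](ρ[v/w](ρ[w/v](R))) → 4
  R → 4
  (π[b,v](ρ[v/w](ρ[w/v](R))) ∪ R) → 8

E1 and E2 produce the same multiset:
b | v
1 | r
1 | r
2 | t
2 | t
5 | t
5 | t
8 | s
8 | s

yes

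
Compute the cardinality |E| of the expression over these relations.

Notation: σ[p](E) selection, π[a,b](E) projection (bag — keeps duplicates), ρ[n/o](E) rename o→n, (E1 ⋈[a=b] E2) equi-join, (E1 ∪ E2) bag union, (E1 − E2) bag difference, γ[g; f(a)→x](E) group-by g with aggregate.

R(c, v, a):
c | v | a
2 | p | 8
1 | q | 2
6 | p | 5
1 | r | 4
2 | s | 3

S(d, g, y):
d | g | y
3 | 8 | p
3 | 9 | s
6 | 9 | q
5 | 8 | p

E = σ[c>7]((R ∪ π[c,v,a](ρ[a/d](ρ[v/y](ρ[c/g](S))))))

Subexpression sizes:
  R → 5
  S → 4
  ρ[c/g](S) → 4
  ρ[v/y](ρ[c/g](S)) → 4
  ρ[a/d](ρ[v/y](ρ[c/g](S))) → 4
  π[c,v,a](ρ[a/d](ρ[v/y](ρ[c/g](S)))) → 4
  (R ∪ π[c,v,a](ρ[a/d](ρ[v/y](ρ[c/g](S))))) → 9
  σ[c>7]((R ∪ π[c,v,a](ρ[a/d](ρ[v/y](ρ[c/g](S)))))) → 4

|E| = 4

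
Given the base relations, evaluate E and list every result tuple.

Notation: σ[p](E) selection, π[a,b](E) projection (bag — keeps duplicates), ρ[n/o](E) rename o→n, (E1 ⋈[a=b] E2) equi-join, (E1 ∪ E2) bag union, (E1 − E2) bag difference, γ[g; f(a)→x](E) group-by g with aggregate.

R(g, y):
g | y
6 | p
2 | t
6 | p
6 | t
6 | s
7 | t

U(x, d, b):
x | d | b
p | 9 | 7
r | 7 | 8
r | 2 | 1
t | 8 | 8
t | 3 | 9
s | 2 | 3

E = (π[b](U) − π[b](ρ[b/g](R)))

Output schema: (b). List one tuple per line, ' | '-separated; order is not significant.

Row counts bottom-up:
  U → 6
  π[b](U) → 6
  R → 6
  ρ[b/g](R) → 6
  π[b](ρ[b/g](R)) → 6
  (π[b](U) − π[b](ρ[b/g](R))) → 5

== RESULT ==
b
1
3
8
8
9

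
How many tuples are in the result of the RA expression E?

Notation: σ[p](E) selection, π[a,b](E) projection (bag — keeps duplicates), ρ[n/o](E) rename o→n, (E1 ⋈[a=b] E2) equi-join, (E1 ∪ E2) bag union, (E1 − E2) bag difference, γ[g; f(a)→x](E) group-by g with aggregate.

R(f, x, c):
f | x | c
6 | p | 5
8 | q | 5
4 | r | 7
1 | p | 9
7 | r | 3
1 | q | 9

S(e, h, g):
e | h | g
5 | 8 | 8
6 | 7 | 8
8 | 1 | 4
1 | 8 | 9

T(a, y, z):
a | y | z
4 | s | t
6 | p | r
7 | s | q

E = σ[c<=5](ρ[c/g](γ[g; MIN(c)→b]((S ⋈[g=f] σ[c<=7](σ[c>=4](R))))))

Stepwise |·|:
  S → 4
  R → 6
  σ[c>=4](R) → 5
  σ[c<=7](σ[c>=4](R)) → 3
  (S ⋈[g=f] σ[c<=7](σ[c>=4](R))) → 3
  γ[g; MIN(c)→b]((S ⋈[g=f] σ[c<=7](σ[c>=4](R)))) → 2
  ρ[c/g](γ[g; MIN(c)→b]((S ⋈[g=f] σ[c<=7](σ[c>=4](R))))) → 2
  σ[c<=5](ρ[c/g](γ[g; MIN(c)→b]((S ⋈[g=f] σ[c<=7](σ[c>=4](R)))))) → 1

|E| = 1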